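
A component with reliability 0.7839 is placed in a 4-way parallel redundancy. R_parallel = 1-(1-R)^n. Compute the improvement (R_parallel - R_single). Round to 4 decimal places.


R_single = 0.7839, n = 4
1 - R_single = 0.2161
(1 - R_single)^n = 0.2161^4 = 0.0022
R_parallel = 1 - 0.0022 = 0.9978
Improvement = 0.9978 - 0.7839
Improvement = 0.2139

0.2139


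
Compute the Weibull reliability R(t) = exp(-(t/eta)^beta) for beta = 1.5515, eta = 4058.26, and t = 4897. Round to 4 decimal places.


beta = 1.5515, eta = 4058.26, t = 4897
t/eta = 4897 / 4058.26 = 1.2067
(t/eta)^beta = 1.2067^1.5515 = 1.3384
R(t) = exp(-1.3384)
R(t) = 0.2623

0.2623


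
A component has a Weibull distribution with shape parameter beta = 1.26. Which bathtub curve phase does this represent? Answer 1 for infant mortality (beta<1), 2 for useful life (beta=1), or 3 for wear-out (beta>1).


beta = 1.26
Compare beta to 1:
beta < 1 => infant mortality (phase 1)
beta = 1 => useful life (phase 2)
beta > 1 => wear-out (phase 3)
Since beta = 1.26, this is wear-out (increasing failure rate)
Phase = 3

3


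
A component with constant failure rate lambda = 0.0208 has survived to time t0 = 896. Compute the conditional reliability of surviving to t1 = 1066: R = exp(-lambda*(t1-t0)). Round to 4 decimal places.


lambda = 0.0208
t0 = 896, t1 = 1066
t1 - t0 = 170
lambda * (t1-t0) = 0.0208 * 170 = 3.536
R = exp(-3.536)
R = 0.0291

0.0291


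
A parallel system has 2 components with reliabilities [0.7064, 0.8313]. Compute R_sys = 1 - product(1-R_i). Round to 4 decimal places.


Components: [0.7064, 0.8313]
(1 - 0.7064) = 0.2936, running product = 0.2936
(1 - 0.8313) = 0.1687, running product = 0.0495
Product of (1-R_i) = 0.0495
R_sys = 1 - 0.0495 = 0.9505

0.9505


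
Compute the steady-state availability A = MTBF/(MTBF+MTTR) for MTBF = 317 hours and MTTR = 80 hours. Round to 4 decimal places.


MTBF = 317
MTTR = 80
MTBF + MTTR = 397
A = 317 / 397
A = 0.7985

0.7985


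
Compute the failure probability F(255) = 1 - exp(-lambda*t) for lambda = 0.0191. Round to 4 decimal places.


lambda = 0.0191, t = 255
lambda * t = 4.8705
exp(-4.8705) = 0.0077
F(t) = 1 - 0.0077
F(t) = 0.9923

0.9923


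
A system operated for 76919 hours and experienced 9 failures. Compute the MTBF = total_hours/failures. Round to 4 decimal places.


total_hours = 76919
failures = 9
MTBF = 76919 / 9
MTBF = 8546.5556

8546.5556


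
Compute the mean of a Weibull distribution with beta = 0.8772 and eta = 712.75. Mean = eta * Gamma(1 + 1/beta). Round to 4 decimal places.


beta = 0.8772, eta = 712.75
1/beta = 1.14
1 + 1/beta = 2.14
Gamma(2.14) = 1.0675
Mean = 712.75 * 1.0675
Mean = 760.8673

760.8673


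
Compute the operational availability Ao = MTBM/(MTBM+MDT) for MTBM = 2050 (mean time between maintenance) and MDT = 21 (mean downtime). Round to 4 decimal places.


MTBM = 2050
MDT = 21
MTBM + MDT = 2071
Ao = 2050 / 2071
Ao = 0.9899

0.9899


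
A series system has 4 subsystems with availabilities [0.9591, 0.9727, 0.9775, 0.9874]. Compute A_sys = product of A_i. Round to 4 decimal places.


Subsystems: [0.9591, 0.9727, 0.9775, 0.9874]
After subsystem 1 (A=0.9591): product = 0.9591
After subsystem 2 (A=0.9727): product = 0.9329
After subsystem 3 (A=0.9775): product = 0.9119
After subsystem 4 (A=0.9874): product = 0.9004
A_sys = 0.9004

0.9004


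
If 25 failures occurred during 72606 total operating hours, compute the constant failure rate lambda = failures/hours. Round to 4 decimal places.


failures = 25
total_hours = 72606
lambda = 25 / 72606
lambda = 0.0003

0.0003


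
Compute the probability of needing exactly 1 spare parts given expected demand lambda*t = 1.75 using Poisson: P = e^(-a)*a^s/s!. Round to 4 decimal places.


a = 1.75, s = 1
e^(-a) = e^(-1.75) = 0.1738
a^s = 1.75^1 = 1.75
s! = 1
P = 0.1738 * 1.75 / 1
P = 0.3041

0.3041


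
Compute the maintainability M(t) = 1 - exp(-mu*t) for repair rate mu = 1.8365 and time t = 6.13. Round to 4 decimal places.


mu = 1.8365, t = 6.13
mu * t = 1.8365 * 6.13 = 11.2577
exp(-11.2577) = 0.0
M(t) = 1 - 0.0
M(t) = 1.0

1.0


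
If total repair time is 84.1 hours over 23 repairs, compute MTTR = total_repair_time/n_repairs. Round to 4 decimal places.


total_repair_time = 84.1
n_repairs = 23
MTTR = 84.1 / 23
MTTR = 3.6565

3.6565


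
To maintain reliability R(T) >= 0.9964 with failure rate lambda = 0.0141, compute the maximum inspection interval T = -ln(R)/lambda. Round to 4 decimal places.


R_target = 0.9964
lambda = 0.0141
-ln(0.9964) = 0.0036
T = 0.0036 / 0.0141
T = 0.2558

0.2558


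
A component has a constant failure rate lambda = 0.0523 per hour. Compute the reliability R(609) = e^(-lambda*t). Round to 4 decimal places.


lambda = 0.0523
t = 609
lambda * t = 31.8507
R(t) = e^(-31.8507)
R(t) = 0.0

0.0


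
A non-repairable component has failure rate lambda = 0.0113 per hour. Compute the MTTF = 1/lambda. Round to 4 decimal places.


lambda = 0.0113
MTTF = 1 / 0.0113
MTTF = 88.4956

88.4956


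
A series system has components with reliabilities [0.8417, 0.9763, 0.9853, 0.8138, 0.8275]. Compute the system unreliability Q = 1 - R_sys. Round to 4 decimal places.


Components: [0.8417, 0.9763, 0.9853, 0.8138, 0.8275]
After component 1: product = 0.8417
After component 2: product = 0.8218
After component 3: product = 0.8097
After component 4: product = 0.6589
After component 5: product = 0.5452
R_sys = 0.5452
Q = 1 - 0.5452 = 0.4548

0.4548


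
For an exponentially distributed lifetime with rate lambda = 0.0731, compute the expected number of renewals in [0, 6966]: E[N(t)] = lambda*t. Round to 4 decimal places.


lambda = 0.0731
t = 6966
E[N(t)] = lambda * t
E[N(t)] = 0.0731 * 6966
E[N(t)] = 509.2146

509.2146


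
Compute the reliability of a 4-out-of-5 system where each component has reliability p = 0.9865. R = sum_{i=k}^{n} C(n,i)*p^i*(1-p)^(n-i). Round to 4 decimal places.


k = 4, n = 5, p = 0.9865
i=4: C(5,4)=5 * 0.9865^4 * 0.0135^1 = 0.0639
i=5: C(5,5)=1 * 0.9865^5 * 0.0135^0 = 0.9343
R = sum of terms = 0.9982

0.9982


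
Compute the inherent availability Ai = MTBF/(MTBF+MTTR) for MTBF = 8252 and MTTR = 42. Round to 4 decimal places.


MTBF = 8252
MTTR = 42
MTBF + MTTR = 8294
Ai = 8252 / 8294
Ai = 0.9949

0.9949


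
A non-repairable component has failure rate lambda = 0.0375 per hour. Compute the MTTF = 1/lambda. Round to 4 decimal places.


lambda = 0.0375
MTTF = 1 / 0.0375
MTTF = 26.6667

26.6667


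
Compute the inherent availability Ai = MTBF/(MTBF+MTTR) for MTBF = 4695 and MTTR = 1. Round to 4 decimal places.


MTBF = 4695
MTTR = 1
MTBF + MTTR = 4696
Ai = 4695 / 4696
Ai = 0.9998

0.9998


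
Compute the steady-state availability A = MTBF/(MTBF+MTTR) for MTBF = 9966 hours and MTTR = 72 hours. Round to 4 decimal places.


MTBF = 9966
MTTR = 72
MTBF + MTTR = 10038
A = 9966 / 10038
A = 0.9928

0.9928


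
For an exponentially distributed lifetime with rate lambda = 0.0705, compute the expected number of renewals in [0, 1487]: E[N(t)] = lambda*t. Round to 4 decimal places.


lambda = 0.0705
t = 1487
E[N(t)] = lambda * t
E[N(t)] = 0.0705 * 1487
E[N(t)] = 104.8335

104.8335


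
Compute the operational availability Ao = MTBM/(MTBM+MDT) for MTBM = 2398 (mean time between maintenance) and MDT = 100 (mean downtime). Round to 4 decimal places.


MTBM = 2398
MDT = 100
MTBM + MDT = 2498
Ao = 2398 / 2498
Ao = 0.96

0.96


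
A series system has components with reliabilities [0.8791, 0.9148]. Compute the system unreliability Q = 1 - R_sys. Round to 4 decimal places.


Components: [0.8791, 0.9148]
After component 1: product = 0.8791
After component 2: product = 0.8042
R_sys = 0.8042
Q = 1 - 0.8042 = 0.1958

0.1958


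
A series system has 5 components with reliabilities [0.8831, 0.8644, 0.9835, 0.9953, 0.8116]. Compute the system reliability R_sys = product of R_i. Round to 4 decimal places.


Components: [0.8831, 0.8644, 0.9835, 0.9953, 0.8116]
After component 1 (R=0.8831): product = 0.8831
After component 2 (R=0.8644): product = 0.7634
After component 3 (R=0.9835): product = 0.7508
After component 4 (R=0.9953): product = 0.7472
After component 5 (R=0.8116): product = 0.6065
R_sys = 0.6065

0.6065


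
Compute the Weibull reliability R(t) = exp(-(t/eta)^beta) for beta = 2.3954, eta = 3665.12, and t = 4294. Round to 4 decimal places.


beta = 2.3954, eta = 3665.12, t = 4294
t/eta = 4294 / 3665.12 = 1.1716
(t/eta)^beta = 1.1716^2.3954 = 1.4613
R(t) = exp(-1.4613)
R(t) = 0.2319

0.2319


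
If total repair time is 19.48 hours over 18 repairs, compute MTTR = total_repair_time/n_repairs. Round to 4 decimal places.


total_repair_time = 19.48
n_repairs = 18
MTTR = 19.48 / 18
MTTR = 1.0822

1.0822


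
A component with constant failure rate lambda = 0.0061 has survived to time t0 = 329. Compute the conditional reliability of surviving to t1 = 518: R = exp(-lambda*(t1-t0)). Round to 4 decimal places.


lambda = 0.0061
t0 = 329, t1 = 518
t1 - t0 = 189
lambda * (t1-t0) = 0.0061 * 189 = 1.1529
R = exp(-1.1529)
R = 0.3157

0.3157


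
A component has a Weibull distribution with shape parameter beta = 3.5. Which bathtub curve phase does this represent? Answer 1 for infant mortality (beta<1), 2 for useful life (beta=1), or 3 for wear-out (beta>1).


beta = 3.5
Compare beta to 1:
beta < 1 => infant mortality (phase 1)
beta = 1 => useful life (phase 2)
beta > 1 => wear-out (phase 3)
Since beta = 3.5, this is wear-out (increasing failure rate)
Phase = 3

3


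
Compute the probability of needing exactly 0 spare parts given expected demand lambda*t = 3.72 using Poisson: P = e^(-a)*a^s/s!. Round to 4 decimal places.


a = 3.72, s = 0
e^(-a) = e^(-3.72) = 0.0242
a^s = 3.72^0 = 1.0
s! = 1
P = 0.0242 * 1.0 / 1
P = 0.0242

0.0242


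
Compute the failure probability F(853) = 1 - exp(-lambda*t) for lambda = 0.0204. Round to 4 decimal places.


lambda = 0.0204, t = 853
lambda * t = 17.4012
exp(-17.4012) = 0.0
F(t) = 1 - 0.0
F(t) = 1.0

1.0


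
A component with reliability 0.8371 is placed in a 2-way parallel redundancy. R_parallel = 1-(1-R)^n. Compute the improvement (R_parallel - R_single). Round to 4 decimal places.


R_single = 0.8371, n = 2
1 - R_single = 0.1629
(1 - R_single)^n = 0.1629^2 = 0.0265
R_parallel = 1 - 0.0265 = 0.9735
Improvement = 0.9735 - 0.8371
Improvement = 0.1364

0.1364


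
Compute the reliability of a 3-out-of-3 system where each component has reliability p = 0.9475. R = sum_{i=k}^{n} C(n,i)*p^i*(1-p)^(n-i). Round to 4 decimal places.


k = 3, n = 3, p = 0.9475
i=3: C(3,3)=1 * 0.9475^3 * 0.0525^0 = 0.8506
R = sum of terms = 0.8506

0.8506


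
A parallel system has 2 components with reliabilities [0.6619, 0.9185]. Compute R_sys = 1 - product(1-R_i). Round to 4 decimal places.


Components: [0.6619, 0.9185]
(1 - 0.6619) = 0.3381, running product = 0.3381
(1 - 0.9185) = 0.0815, running product = 0.0276
Product of (1-R_i) = 0.0276
R_sys = 1 - 0.0276 = 0.9724

0.9724


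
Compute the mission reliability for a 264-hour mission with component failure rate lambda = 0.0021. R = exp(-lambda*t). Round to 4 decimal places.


lambda = 0.0021
mission_time = 264
lambda * t = 0.0021 * 264 = 0.5544
R = exp(-0.5544)
R = 0.5744

0.5744


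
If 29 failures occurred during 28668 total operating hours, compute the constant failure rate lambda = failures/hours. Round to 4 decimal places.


failures = 29
total_hours = 28668
lambda = 29 / 28668
lambda = 0.001

0.001


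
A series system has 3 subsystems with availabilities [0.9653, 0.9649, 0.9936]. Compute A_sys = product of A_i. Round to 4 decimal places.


Subsystems: [0.9653, 0.9649, 0.9936]
After subsystem 1 (A=0.9653): product = 0.9653
After subsystem 2 (A=0.9649): product = 0.9314
After subsystem 3 (A=0.9936): product = 0.9255
A_sys = 0.9255

0.9255


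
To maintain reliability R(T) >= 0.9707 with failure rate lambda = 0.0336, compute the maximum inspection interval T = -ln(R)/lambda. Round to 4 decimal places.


R_target = 0.9707
lambda = 0.0336
-ln(0.9707) = 0.0297
T = 0.0297 / 0.0336
T = 0.8851

0.8851


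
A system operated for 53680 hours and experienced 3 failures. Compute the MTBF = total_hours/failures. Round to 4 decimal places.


total_hours = 53680
failures = 3
MTBF = 53680 / 3
MTBF = 17893.3333

17893.3333


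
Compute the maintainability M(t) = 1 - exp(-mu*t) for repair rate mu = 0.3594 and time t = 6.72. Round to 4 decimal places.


mu = 0.3594, t = 6.72
mu * t = 0.3594 * 6.72 = 2.4152
exp(-2.4152) = 0.0894
M(t) = 1 - 0.0894
M(t) = 0.9106

0.9106


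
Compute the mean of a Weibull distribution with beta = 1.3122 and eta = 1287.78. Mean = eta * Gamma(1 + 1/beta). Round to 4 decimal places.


beta = 1.3122, eta = 1287.78
1/beta = 0.7621
1 + 1/beta = 1.7621
Gamma(1.7621) = 0.9219
Mean = 1287.78 * 0.9219
Mean = 1187.1595

1187.1595


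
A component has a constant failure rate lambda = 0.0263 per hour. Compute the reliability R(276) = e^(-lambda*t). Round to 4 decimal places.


lambda = 0.0263
t = 276
lambda * t = 7.2588
R(t) = e^(-7.2588)
R(t) = 0.0007

0.0007


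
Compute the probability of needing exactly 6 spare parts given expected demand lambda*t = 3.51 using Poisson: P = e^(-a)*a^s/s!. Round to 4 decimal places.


a = 3.51, s = 6
e^(-a) = e^(-3.51) = 0.0299
a^s = 3.51^6 = 1870.0047
s! = 720
P = 0.0299 * 1870.0047 / 720
P = 0.0776

0.0776


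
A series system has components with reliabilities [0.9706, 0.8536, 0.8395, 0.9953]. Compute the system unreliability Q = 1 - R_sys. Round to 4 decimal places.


Components: [0.9706, 0.8536, 0.8395, 0.9953]
After component 1: product = 0.9706
After component 2: product = 0.8285
After component 3: product = 0.6955
After component 4: product = 0.6923
R_sys = 0.6923
Q = 1 - 0.6923 = 0.3077

0.3077


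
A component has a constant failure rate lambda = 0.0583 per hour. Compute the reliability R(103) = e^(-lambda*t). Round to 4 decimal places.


lambda = 0.0583
t = 103
lambda * t = 6.0049
R(t) = e^(-6.0049)
R(t) = 0.0025

0.0025


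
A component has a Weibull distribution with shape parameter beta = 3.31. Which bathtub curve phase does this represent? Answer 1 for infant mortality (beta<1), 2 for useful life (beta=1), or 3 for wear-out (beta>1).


beta = 3.31
Compare beta to 1:
beta < 1 => infant mortality (phase 1)
beta = 1 => useful life (phase 2)
beta > 1 => wear-out (phase 3)
Since beta = 3.31, this is wear-out (increasing failure rate)
Phase = 3

3


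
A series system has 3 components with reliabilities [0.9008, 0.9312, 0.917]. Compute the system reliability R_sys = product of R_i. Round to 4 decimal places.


Components: [0.9008, 0.9312, 0.917]
After component 1 (R=0.9008): product = 0.9008
After component 2 (R=0.9312): product = 0.8388
After component 3 (R=0.917): product = 0.7692
R_sys = 0.7692

0.7692


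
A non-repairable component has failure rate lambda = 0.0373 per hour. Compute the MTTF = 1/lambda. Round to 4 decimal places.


lambda = 0.0373
MTTF = 1 / 0.0373
MTTF = 26.8097

26.8097


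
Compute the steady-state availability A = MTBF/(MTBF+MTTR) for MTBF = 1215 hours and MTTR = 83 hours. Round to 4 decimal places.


MTBF = 1215
MTTR = 83
MTBF + MTTR = 1298
A = 1215 / 1298
A = 0.9361

0.9361


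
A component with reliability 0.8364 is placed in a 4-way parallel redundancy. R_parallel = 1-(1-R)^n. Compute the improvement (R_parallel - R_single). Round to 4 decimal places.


R_single = 0.8364, n = 4
1 - R_single = 0.1636
(1 - R_single)^n = 0.1636^4 = 0.0007
R_parallel = 1 - 0.0007 = 0.9993
Improvement = 0.9993 - 0.8364
Improvement = 0.1629

0.1629


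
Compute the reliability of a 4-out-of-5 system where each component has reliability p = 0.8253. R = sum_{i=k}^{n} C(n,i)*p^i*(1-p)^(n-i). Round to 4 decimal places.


k = 4, n = 5, p = 0.8253
i=4: C(5,4)=5 * 0.8253^4 * 0.1747^1 = 0.4052
i=5: C(5,5)=1 * 0.8253^5 * 0.1747^0 = 0.3829
R = sum of terms = 0.7881

0.7881


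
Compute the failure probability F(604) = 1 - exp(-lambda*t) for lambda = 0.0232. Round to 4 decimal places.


lambda = 0.0232, t = 604
lambda * t = 14.0128
exp(-14.0128) = 0.0
F(t) = 1 - 0.0
F(t) = 1.0

1.0


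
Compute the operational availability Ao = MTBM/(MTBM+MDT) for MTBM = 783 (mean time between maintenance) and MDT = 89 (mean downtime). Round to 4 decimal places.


MTBM = 783
MDT = 89
MTBM + MDT = 872
Ao = 783 / 872
Ao = 0.8979

0.8979


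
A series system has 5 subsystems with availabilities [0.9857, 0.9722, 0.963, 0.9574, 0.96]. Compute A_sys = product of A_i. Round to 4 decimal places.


Subsystems: [0.9857, 0.9722, 0.963, 0.9574, 0.96]
After subsystem 1 (A=0.9857): product = 0.9857
After subsystem 2 (A=0.9722): product = 0.9583
After subsystem 3 (A=0.963): product = 0.9228
After subsystem 4 (A=0.9574): product = 0.8835
After subsystem 5 (A=0.96): product = 0.8482
A_sys = 0.8482

0.8482


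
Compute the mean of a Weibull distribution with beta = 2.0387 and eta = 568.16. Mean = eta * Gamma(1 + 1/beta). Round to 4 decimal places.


beta = 2.0387, eta = 568.16
1/beta = 0.4905
1 + 1/beta = 1.4905
Gamma(1.4905) = 0.886
Mean = 568.16 * 0.886
Mean = 503.3656

503.3656


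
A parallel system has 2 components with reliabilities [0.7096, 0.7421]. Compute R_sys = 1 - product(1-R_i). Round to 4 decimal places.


Components: [0.7096, 0.7421]
(1 - 0.7096) = 0.2904, running product = 0.2904
(1 - 0.7421) = 0.2579, running product = 0.0749
Product of (1-R_i) = 0.0749
R_sys = 1 - 0.0749 = 0.9251

0.9251


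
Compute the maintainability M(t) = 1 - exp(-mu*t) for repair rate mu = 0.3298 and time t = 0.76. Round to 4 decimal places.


mu = 0.3298, t = 0.76
mu * t = 0.3298 * 0.76 = 0.2506
exp(-0.2506) = 0.7783
M(t) = 1 - 0.7783
M(t) = 0.2217

0.2217


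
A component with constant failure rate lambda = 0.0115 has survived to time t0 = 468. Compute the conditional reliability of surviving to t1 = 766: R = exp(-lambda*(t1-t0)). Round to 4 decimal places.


lambda = 0.0115
t0 = 468, t1 = 766
t1 - t0 = 298
lambda * (t1-t0) = 0.0115 * 298 = 3.427
R = exp(-3.427)
R = 0.0325

0.0325


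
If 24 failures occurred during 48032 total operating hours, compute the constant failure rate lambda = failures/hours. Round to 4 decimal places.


failures = 24
total_hours = 48032
lambda = 24 / 48032
lambda = 0.0005

0.0005


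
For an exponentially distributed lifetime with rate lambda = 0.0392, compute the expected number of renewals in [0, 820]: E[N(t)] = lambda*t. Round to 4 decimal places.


lambda = 0.0392
t = 820
E[N(t)] = lambda * t
E[N(t)] = 0.0392 * 820
E[N(t)] = 32.144

32.144


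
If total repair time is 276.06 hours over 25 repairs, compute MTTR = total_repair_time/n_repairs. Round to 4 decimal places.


total_repair_time = 276.06
n_repairs = 25
MTTR = 276.06 / 25
MTTR = 11.0424

11.0424


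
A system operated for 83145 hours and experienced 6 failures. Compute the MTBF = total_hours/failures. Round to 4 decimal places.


total_hours = 83145
failures = 6
MTBF = 83145 / 6
MTBF = 13857.5

13857.5


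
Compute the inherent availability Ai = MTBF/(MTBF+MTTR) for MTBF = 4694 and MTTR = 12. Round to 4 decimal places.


MTBF = 4694
MTTR = 12
MTBF + MTTR = 4706
Ai = 4694 / 4706
Ai = 0.9975

0.9975


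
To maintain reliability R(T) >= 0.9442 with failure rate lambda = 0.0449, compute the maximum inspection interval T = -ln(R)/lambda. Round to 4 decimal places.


R_target = 0.9442
lambda = 0.0449
-ln(0.9442) = 0.0574
T = 0.0574 / 0.0449
T = 1.2788

1.2788


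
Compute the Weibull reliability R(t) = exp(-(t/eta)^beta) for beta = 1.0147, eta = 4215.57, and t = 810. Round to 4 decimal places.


beta = 1.0147, eta = 4215.57, t = 810
t/eta = 810 / 4215.57 = 0.1921
(t/eta)^beta = 0.1921^1.0147 = 0.1875
R(t) = exp(-0.1875)
R(t) = 0.829

0.829


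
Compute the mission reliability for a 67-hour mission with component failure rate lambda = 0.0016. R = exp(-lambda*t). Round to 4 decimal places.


lambda = 0.0016
mission_time = 67
lambda * t = 0.0016 * 67 = 0.1072
R = exp(-0.1072)
R = 0.8983

0.8983


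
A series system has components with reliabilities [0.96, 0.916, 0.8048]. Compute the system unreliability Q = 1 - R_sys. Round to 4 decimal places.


Components: [0.96, 0.916, 0.8048]
After component 1: product = 0.96
After component 2: product = 0.8794
After component 3: product = 0.7077
R_sys = 0.7077
Q = 1 - 0.7077 = 0.2923

0.2923


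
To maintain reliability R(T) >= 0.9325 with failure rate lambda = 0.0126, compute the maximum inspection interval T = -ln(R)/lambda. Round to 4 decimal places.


R_target = 0.9325
lambda = 0.0126
-ln(0.9325) = 0.0699
T = 0.0699 / 0.0126
T = 5.5465

5.5465


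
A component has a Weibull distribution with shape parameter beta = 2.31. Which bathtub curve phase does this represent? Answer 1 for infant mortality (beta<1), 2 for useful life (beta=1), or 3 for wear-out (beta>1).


beta = 2.31
Compare beta to 1:
beta < 1 => infant mortality (phase 1)
beta = 1 => useful life (phase 2)
beta > 1 => wear-out (phase 3)
Since beta = 2.31, this is wear-out (increasing failure rate)
Phase = 3

3


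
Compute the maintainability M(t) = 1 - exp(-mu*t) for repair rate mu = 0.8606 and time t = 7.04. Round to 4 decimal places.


mu = 0.8606, t = 7.04
mu * t = 0.8606 * 7.04 = 6.0586
exp(-6.0586) = 0.0023
M(t) = 1 - 0.0023
M(t) = 0.9977

0.9977


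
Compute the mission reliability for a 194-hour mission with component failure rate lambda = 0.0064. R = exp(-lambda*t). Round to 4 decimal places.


lambda = 0.0064
mission_time = 194
lambda * t = 0.0064 * 194 = 1.2416
R = exp(-1.2416)
R = 0.2889

0.2889


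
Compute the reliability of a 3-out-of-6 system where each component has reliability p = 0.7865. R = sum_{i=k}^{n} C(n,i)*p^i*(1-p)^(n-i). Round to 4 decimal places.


k = 3, n = 6, p = 0.7865
i=3: C(6,3)=20 * 0.7865^3 * 0.2135^3 = 0.0947
i=4: C(6,4)=15 * 0.7865^4 * 0.2135^2 = 0.2616
i=5: C(6,5)=6 * 0.7865^5 * 0.2135^1 = 0.3855
i=6: C(6,6)=1 * 0.7865^6 * 0.2135^0 = 0.2367
R = sum of terms = 0.9785

0.9785


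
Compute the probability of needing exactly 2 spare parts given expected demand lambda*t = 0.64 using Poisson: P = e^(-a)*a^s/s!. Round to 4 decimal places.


a = 0.64, s = 2
e^(-a) = e^(-0.64) = 0.5273
a^s = 0.64^2 = 0.4096
s! = 2
P = 0.5273 * 0.4096 / 2
P = 0.108

0.108


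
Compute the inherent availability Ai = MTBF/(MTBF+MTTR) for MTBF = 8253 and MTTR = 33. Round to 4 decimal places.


MTBF = 8253
MTTR = 33
MTBF + MTTR = 8286
Ai = 8253 / 8286
Ai = 0.996

0.996


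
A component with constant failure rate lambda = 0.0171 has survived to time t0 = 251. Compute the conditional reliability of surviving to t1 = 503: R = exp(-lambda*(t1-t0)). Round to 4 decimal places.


lambda = 0.0171
t0 = 251, t1 = 503
t1 - t0 = 252
lambda * (t1-t0) = 0.0171 * 252 = 4.3092
R = exp(-4.3092)
R = 0.0134

0.0134


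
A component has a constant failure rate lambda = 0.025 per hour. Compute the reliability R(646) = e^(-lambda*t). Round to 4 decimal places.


lambda = 0.025
t = 646
lambda * t = 16.15
R(t) = e^(-16.15)
R(t) = 0.0

0.0


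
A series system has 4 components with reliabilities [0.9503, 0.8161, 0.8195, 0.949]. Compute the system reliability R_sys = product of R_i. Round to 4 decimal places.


Components: [0.9503, 0.8161, 0.8195, 0.949]
After component 1 (R=0.9503): product = 0.9503
After component 2 (R=0.8161): product = 0.7755
After component 3 (R=0.8195): product = 0.6356
After component 4 (R=0.949): product = 0.6031
R_sys = 0.6031

0.6031


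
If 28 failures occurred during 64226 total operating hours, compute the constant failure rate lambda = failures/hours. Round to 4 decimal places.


failures = 28
total_hours = 64226
lambda = 28 / 64226
lambda = 0.0004

0.0004


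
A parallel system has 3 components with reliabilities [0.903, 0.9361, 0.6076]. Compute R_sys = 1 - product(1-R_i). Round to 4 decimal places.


Components: [0.903, 0.9361, 0.6076]
(1 - 0.903) = 0.097, running product = 0.097
(1 - 0.9361) = 0.0639, running product = 0.0062
(1 - 0.6076) = 0.3924, running product = 0.0024
Product of (1-R_i) = 0.0024
R_sys = 1 - 0.0024 = 0.9976

0.9976


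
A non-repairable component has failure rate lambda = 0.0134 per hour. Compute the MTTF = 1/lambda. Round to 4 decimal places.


lambda = 0.0134
MTTF = 1 / 0.0134
MTTF = 74.6269

74.6269


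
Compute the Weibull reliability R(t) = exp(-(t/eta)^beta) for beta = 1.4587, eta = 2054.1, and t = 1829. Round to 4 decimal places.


beta = 1.4587, eta = 2054.1, t = 1829
t/eta = 1829 / 2054.1 = 0.8904
(t/eta)^beta = 0.8904^1.4587 = 0.8442
R(t) = exp(-0.8442)
R(t) = 0.4299

0.4299


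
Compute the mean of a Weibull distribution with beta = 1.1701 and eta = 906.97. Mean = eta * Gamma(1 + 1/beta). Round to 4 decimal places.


beta = 1.1701, eta = 906.97
1/beta = 0.8546
1 + 1/beta = 1.8546
Gamma(1.8546) = 0.947
Mean = 906.97 * 0.947
Mean = 858.9233

858.9233


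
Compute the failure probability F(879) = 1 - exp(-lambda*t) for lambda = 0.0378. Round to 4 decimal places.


lambda = 0.0378, t = 879
lambda * t = 33.2262
exp(-33.2262) = 0.0
F(t) = 1 - 0.0
F(t) = 1.0

1.0


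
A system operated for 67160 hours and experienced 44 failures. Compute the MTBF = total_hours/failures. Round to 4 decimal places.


total_hours = 67160
failures = 44
MTBF = 67160 / 44
MTBF = 1526.3636

1526.3636


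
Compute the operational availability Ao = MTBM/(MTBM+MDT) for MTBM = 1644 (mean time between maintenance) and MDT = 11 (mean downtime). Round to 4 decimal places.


MTBM = 1644
MDT = 11
MTBM + MDT = 1655
Ao = 1644 / 1655
Ao = 0.9934

0.9934


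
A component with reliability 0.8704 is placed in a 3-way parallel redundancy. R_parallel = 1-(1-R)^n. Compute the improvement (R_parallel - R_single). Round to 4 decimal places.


R_single = 0.8704, n = 3
1 - R_single = 0.1296
(1 - R_single)^n = 0.1296^3 = 0.0022
R_parallel = 1 - 0.0022 = 0.9978
Improvement = 0.9978 - 0.8704
Improvement = 0.1274

0.1274


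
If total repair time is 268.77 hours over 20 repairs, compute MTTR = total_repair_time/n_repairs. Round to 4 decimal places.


total_repair_time = 268.77
n_repairs = 20
MTTR = 268.77 / 20
MTTR = 13.4385

13.4385


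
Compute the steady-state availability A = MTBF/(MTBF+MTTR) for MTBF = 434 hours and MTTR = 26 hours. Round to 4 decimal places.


MTBF = 434
MTTR = 26
MTBF + MTTR = 460
A = 434 / 460
A = 0.9435

0.9435


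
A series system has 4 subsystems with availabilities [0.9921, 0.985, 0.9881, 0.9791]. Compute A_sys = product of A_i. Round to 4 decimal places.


Subsystems: [0.9921, 0.985, 0.9881, 0.9791]
After subsystem 1 (A=0.9921): product = 0.9921
After subsystem 2 (A=0.985): product = 0.9772
After subsystem 3 (A=0.9881): product = 0.9656
After subsystem 4 (A=0.9791): product = 0.9454
A_sys = 0.9454

0.9454


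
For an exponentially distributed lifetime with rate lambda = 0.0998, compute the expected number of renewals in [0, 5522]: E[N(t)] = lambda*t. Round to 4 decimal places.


lambda = 0.0998
t = 5522
E[N(t)] = lambda * t
E[N(t)] = 0.0998 * 5522
E[N(t)] = 551.0956

551.0956


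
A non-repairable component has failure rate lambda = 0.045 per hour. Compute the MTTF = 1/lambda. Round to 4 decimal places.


lambda = 0.045
MTTF = 1 / 0.045
MTTF = 22.2222

22.2222


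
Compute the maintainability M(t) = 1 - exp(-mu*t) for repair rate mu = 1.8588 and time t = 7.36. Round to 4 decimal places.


mu = 1.8588, t = 7.36
mu * t = 1.8588 * 7.36 = 13.6808
exp(-13.6808) = 0.0
M(t) = 1 - 0.0
M(t) = 1.0

1.0


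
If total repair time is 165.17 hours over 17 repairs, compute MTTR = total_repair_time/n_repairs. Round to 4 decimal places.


total_repair_time = 165.17
n_repairs = 17
MTTR = 165.17 / 17
MTTR = 9.7159

9.7159


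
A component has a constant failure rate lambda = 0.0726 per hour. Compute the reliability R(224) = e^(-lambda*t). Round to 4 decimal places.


lambda = 0.0726
t = 224
lambda * t = 16.2624
R(t) = e^(-16.2624)
R(t) = 0.0

0.0


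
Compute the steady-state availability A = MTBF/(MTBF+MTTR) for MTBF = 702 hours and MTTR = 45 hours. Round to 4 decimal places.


MTBF = 702
MTTR = 45
MTBF + MTTR = 747
A = 702 / 747
A = 0.9398

0.9398


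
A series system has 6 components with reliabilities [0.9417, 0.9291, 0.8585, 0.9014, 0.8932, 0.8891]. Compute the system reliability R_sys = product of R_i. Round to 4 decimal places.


Components: [0.9417, 0.9291, 0.8585, 0.9014, 0.8932, 0.8891]
After component 1 (R=0.9417): product = 0.9417
After component 2 (R=0.9291): product = 0.8749
After component 3 (R=0.8585): product = 0.7511
After component 4 (R=0.9014): product = 0.6771
After component 5 (R=0.8932): product = 0.6048
After component 6 (R=0.8891): product = 0.5377
R_sys = 0.5377

0.5377


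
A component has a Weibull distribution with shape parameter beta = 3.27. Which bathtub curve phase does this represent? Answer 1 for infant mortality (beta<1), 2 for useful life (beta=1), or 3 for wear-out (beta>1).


beta = 3.27
Compare beta to 1:
beta < 1 => infant mortality (phase 1)
beta = 1 => useful life (phase 2)
beta > 1 => wear-out (phase 3)
Since beta = 3.27, this is wear-out (increasing failure rate)
Phase = 3

3


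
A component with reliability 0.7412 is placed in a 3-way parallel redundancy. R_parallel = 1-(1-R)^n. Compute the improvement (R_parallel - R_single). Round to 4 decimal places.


R_single = 0.7412, n = 3
1 - R_single = 0.2588
(1 - R_single)^n = 0.2588^3 = 0.0173
R_parallel = 1 - 0.0173 = 0.9827
Improvement = 0.9827 - 0.7412
Improvement = 0.2415

0.2415


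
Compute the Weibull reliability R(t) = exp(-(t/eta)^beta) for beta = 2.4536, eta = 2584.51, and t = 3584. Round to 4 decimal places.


beta = 2.4536, eta = 2584.51, t = 3584
t/eta = 3584 / 2584.51 = 1.3867
(t/eta)^beta = 1.3867^2.4536 = 2.2304
R(t) = exp(-2.2304)
R(t) = 0.1075

0.1075


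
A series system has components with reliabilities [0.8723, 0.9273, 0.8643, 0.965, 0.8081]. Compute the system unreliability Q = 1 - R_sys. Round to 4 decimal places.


Components: [0.8723, 0.9273, 0.8643, 0.965, 0.8081]
After component 1: product = 0.8723
After component 2: product = 0.8089
After component 3: product = 0.6991
After component 4: product = 0.6746
After component 5: product = 0.5452
R_sys = 0.5452
Q = 1 - 0.5452 = 0.4548

0.4548


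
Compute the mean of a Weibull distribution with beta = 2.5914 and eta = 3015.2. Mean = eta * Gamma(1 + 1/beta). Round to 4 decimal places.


beta = 2.5914, eta = 3015.2
1/beta = 0.3859
1 + 1/beta = 1.3859
Gamma(1.3859) = 0.8881
Mean = 3015.2 * 0.8881
Mean = 2677.8702

2677.8702


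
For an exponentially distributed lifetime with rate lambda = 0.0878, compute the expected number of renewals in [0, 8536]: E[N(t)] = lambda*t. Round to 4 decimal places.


lambda = 0.0878
t = 8536
E[N(t)] = lambda * t
E[N(t)] = 0.0878 * 8536
E[N(t)] = 749.4608

749.4608


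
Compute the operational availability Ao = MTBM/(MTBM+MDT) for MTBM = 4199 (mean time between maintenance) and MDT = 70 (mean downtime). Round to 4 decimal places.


MTBM = 4199
MDT = 70
MTBM + MDT = 4269
Ao = 4199 / 4269
Ao = 0.9836

0.9836


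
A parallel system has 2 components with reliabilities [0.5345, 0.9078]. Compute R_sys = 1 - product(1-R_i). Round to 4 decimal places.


Components: [0.5345, 0.9078]
(1 - 0.5345) = 0.4655, running product = 0.4655
(1 - 0.9078) = 0.0922, running product = 0.0429
Product of (1-R_i) = 0.0429
R_sys = 1 - 0.0429 = 0.9571

0.9571


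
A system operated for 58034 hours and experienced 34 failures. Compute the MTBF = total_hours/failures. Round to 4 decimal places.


total_hours = 58034
failures = 34
MTBF = 58034 / 34
MTBF = 1706.8824

1706.8824


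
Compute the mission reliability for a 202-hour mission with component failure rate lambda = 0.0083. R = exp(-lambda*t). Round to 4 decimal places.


lambda = 0.0083
mission_time = 202
lambda * t = 0.0083 * 202 = 1.6766
R = exp(-1.6766)
R = 0.187

0.187


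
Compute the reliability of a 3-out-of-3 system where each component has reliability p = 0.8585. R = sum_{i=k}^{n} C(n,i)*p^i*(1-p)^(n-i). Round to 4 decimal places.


k = 3, n = 3, p = 0.8585
i=3: C(3,3)=1 * 0.8585^3 * 0.1415^0 = 0.6327
R = sum of terms = 0.6327

0.6327


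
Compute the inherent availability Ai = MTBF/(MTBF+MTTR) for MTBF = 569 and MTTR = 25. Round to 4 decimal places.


MTBF = 569
MTTR = 25
MTBF + MTTR = 594
Ai = 569 / 594
Ai = 0.9579

0.9579


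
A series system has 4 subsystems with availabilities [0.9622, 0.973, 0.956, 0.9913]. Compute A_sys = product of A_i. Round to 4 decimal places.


Subsystems: [0.9622, 0.973, 0.956, 0.9913]
After subsystem 1 (A=0.9622): product = 0.9622
After subsystem 2 (A=0.973): product = 0.9362
After subsystem 3 (A=0.956): product = 0.895
After subsystem 4 (A=0.9913): product = 0.8872
A_sys = 0.8872

0.8872


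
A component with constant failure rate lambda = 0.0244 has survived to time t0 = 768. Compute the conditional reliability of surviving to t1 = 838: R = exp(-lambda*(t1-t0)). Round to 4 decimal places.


lambda = 0.0244
t0 = 768, t1 = 838
t1 - t0 = 70
lambda * (t1-t0) = 0.0244 * 70 = 1.708
R = exp(-1.708)
R = 0.1812

0.1812


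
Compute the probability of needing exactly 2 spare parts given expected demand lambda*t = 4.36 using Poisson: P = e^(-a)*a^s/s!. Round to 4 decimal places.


a = 4.36, s = 2
e^(-a) = e^(-4.36) = 0.0128
a^s = 4.36^2 = 19.0096
s! = 2
P = 0.0128 * 19.0096 / 2
P = 0.1215

0.1215


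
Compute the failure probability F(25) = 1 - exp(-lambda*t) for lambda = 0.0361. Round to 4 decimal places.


lambda = 0.0361, t = 25
lambda * t = 0.9025
exp(-0.9025) = 0.4056
F(t) = 1 - 0.4056
F(t) = 0.5944

0.5944


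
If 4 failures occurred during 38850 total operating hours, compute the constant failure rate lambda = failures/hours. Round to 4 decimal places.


failures = 4
total_hours = 38850
lambda = 4 / 38850
lambda = 0.0001

0.0001


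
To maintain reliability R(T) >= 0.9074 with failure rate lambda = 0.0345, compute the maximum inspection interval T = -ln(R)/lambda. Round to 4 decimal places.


R_target = 0.9074
lambda = 0.0345
-ln(0.9074) = 0.0972
T = 0.0972 / 0.0345
T = 2.8166

2.8166


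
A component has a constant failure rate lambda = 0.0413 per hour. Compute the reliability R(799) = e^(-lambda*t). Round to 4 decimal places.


lambda = 0.0413
t = 799
lambda * t = 32.9987
R(t) = e^(-32.9987)
R(t) = 0.0

0.0


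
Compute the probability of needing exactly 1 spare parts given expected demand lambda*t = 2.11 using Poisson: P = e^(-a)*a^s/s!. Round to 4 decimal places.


a = 2.11, s = 1
e^(-a) = e^(-2.11) = 0.1212
a^s = 2.11^1 = 2.11
s! = 1
P = 0.1212 * 2.11 / 1
P = 0.2558

0.2558


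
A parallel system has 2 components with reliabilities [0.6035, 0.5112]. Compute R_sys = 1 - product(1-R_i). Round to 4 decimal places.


Components: [0.6035, 0.5112]
(1 - 0.6035) = 0.3965, running product = 0.3965
(1 - 0.5112) = 0.4888, running product = 0.1938
Product of (1-R_i) = 0.1938
R_sys = 1 - 0.1938 = 0.8062

0.8062


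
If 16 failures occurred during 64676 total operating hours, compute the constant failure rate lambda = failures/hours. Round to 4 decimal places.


failures = 16
total_hours = 64676
lambda = 16 / 64676
lambda = 0.0002

0.0002


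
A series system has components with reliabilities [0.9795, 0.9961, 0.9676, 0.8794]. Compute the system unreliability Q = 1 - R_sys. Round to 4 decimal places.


Components: [0.9795, 0.9961, 0.9676, 0.8794]
After component 1: product = 0.9795
After component 2: product = 0.9757
After component 3: product = 0.9441
After component 4: product = 0.8302
R_sys = 0.8302
Q = 1 - 0.8302 = 0.1698

0.1698


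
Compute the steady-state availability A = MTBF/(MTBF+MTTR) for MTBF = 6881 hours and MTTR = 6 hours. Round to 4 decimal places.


MTBF = 6881
MTTR = 6
MTBF + MTTR = 6887
A = 6881 / 6887
A = 0.9991

0.9991


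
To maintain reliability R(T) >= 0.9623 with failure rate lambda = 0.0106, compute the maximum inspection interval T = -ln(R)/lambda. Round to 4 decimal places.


R_target = 0.9623
lambda = 0.0106
-ln(0.9623) = 0.0384
T = 0.0384 / 0.0106
T = 3.6254

3.6254


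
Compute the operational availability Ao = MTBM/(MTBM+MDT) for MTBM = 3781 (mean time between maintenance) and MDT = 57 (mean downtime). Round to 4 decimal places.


MTBM = 3781
MDT = 57
MTBM + MDT = 3838
Ao = 3781 / 3838
Ao = 0.9851

0.9851


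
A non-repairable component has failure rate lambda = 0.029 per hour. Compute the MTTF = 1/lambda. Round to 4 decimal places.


lambda = 0.029
MTTF = 1 / 0.029
MTTF = 34.4828

34.4828


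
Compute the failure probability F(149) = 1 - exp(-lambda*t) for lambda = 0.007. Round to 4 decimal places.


lambda = 0.007, t = 149
lambda * t = 1.043
exp(-1.043) = 0.3524
F(t) = 1 - 0.3524
F(t) = 0.6476

0.6476


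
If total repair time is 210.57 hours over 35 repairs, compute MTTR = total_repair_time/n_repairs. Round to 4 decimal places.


total_repair_time = 210.57
n_repairs = 35
MTTR = 210.57 / 35
MTTR = 6.0163

6.0163


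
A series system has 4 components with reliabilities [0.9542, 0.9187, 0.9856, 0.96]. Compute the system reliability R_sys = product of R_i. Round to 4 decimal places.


Components: [0.9542, 0.9187, 0.9856, 0.96]
After component 1 (R=0.9542): product = 0.9542
After component 2 (R=0.9187): product = 0.8766
After component 3 (R=0.9856): product = 0.864
After component 4 (R=0.96): product = 0.8294
R_sys = 0.8294

0.8294


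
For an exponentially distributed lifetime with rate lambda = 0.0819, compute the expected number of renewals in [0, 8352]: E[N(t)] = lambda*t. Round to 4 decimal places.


lambda = 0.0819
t = 8352
E[N(t)] = lambda * t
E[N(t)] = 0.0819 * 8352
E[N(t)] = 684.0288

684.0288


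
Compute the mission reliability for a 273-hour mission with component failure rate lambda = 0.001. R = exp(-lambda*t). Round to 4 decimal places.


lambda = 0.001
mission_time = 273
lambda * t = 0.001 * 273 = 0.273
R = exp(-0.273)
R = 0.7611

0.7611


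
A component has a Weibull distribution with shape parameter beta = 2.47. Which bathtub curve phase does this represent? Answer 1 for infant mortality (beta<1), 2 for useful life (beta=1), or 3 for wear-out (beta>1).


beta = 2.47
Compare beta to 1:
beta < 1 => infant mortality (phase 1)
beta = 1 => useful life (phase 2)
beta > 1 => wear-out (phase 3)
Since beta = 2.47, this is wear-out (increasing failure rate)
Phase = 3

3


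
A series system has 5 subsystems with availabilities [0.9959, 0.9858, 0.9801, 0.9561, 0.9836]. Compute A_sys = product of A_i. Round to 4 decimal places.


Subsystems: [0.9959, 0.9858, 0.9801, 0.9561, 0.9836]
After subsystem 1 (A=0.9959): product = 0.9959
After subsystem 2 (A=0.9858): product = 0.9818
After subsystem 3 (A=0.9801): product = 0.9622
After subsystem 4 (A=0.9561): product = 0.92
After subsystem 5 (A=0.9836): product = 0.9049
A_sys = 0.9049

0.9049


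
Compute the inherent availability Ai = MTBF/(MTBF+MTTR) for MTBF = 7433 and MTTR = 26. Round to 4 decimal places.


MTBF = 7433
MTTR = 26
MTBF + MTTR = 7459
Ai = 7433 / 7459
Ai = 0.9965

0.9965


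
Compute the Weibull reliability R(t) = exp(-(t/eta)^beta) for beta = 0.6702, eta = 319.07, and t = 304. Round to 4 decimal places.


beta = 0.6702, eta = 319.07, t = 304
t/eta = 304 / 319.07 = 0.9528
(t/eta)^beta = 0.9528^0.6702 = 0.9681
R(t) = exp(-0.9681)
R(t) = 0.3798

0.3798


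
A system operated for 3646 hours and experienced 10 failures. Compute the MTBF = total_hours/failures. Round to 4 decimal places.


total_hours = 3646
failures = 10
MTBF = 3646 / 10
MTBF = 364.6

364.6


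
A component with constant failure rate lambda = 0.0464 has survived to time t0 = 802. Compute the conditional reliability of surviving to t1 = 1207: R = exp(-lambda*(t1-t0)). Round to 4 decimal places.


lambda = 0.0464
t0 = 802, t1 = 1207
t1 - t0 = 405
lambda * (t1-t0) = 0.0464 * 405 = 18.792
R = exp(-18.792)
R = 0.0

0.0
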